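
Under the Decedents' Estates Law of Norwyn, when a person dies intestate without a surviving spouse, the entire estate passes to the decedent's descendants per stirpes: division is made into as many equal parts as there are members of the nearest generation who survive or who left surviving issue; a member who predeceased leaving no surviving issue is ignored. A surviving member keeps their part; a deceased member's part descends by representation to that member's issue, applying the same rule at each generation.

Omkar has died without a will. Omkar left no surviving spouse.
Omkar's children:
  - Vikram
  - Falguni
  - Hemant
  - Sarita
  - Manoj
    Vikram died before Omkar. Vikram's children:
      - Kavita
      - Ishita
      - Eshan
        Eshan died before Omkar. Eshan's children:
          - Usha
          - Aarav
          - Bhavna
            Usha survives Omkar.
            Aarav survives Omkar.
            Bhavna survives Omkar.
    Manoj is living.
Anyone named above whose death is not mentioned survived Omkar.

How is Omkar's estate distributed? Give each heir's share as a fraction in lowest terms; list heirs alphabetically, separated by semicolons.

There is no surviving spouse, so the entire estate passes to Omkar's descendants per stirpes.
The estate is divided into 5 equal shares of 1/5 among Vikram, Falguni, Hemant, Sarita, Manoj.
Vikram predeceased; the 1/5 allotted to Vikram's branch passes to Vikram's issue by representation.
The 1/5 is divided into 3 equal shares of 1/15 among Kavita, Ishita, Eshan.
Kavita is living and takes 1/15.
Ishita is living and takes 1/15.
Eshan predeceased; the 1/15 allotted to Eshan's branch passes to Eshan's issue by representation.
The 1/15 is divided into 3 equal shares of 1/45 among Usha, Aarav, Bhavna.
Usha is living and takes 1/45.
Aarav is living and takes 1/45.
Bhavna is living and takes 1/45.
Falguni is living and takes 1/5.
Hemant is living and takes 1/5.
Sarita is living and takes 1/5.
Manoj is living and takes 1/5.

Aarav 1/45; Bhavna 1/45; Falguni 1/5; Hemant 1/5; Ishita 1/15; Kavita 1/15; Manoj 1/5; Sarita 1/5; Usha 1/45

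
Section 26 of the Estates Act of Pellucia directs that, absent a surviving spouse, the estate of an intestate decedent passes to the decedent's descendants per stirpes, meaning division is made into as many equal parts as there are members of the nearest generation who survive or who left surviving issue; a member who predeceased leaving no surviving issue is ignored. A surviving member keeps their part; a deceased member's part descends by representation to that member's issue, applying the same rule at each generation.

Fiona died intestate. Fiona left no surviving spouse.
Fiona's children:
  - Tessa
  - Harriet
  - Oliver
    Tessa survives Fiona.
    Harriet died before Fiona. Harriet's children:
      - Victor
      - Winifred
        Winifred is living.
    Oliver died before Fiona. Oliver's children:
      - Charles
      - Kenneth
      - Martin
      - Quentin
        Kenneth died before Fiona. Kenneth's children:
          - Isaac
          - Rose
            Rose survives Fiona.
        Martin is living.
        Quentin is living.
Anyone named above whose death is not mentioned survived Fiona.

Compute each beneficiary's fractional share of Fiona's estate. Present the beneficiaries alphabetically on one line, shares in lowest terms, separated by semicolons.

Charles 1/12; Isaac 1/24; Martin 1/12; Quentin 1/12; Rose 1/24; Tessa 1/3; Victor 1/6; Winifred 1/6

There is no surviving spouse, so the entire estate passes to Fiona's descendants per stirpes.
The estate is divided into 3 equal shares of 1/3 among Tessa, Harriet, Oliver.
Tessa is living and takes 1/3.
Harriet predeceased; the 1/3 allotted to Harriet's branch passes to Harriet's issue by representation.
The 1/3 is divided into 2 equal shares of 1/6 among Victor, Winifred.
Victor is living and takes 1/6.
Winifred is living and takes 1/6.
Oliver predeceased; the 1/3 allotted to Oliver's branch passes to Oliver's issue by representation.
The 1/3 is divided into 4 equal shares of 1/12 among Charles, Kenneth, Martin, Quentin.
Charles is living and takes 1/12.
Kenneth predeceased; the 1/12 allotted to Kenneth's branch passes to Kenneth's issue by representation.
The 1/12 is divided into 2 equal shares of 1/24 among Isaac, Rose.
Isaac is living and takes 1/24.
Rose is living and takes 1/24.
Martin is living and takes 1/12.
Quentin is living and takes 1/12.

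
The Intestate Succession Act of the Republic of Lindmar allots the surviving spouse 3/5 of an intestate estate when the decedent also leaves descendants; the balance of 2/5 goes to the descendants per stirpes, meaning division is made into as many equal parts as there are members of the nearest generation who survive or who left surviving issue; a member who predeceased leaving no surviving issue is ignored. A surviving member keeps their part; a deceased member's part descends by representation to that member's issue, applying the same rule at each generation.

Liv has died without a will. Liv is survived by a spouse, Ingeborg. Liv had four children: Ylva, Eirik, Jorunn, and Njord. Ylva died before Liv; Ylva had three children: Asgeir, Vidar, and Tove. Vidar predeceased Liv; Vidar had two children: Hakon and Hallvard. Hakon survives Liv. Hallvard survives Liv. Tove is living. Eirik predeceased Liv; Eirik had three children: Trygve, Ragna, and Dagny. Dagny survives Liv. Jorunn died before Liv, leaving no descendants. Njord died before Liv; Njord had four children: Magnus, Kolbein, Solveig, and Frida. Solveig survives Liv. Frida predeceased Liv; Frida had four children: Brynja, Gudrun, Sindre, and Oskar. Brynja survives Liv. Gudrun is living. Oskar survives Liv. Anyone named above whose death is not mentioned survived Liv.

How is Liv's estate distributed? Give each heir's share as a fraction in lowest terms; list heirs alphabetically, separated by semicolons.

Ingeborg, as surviving spouse, takes 3/5.
The remaining 2/5 passes to Liv's descendants per stirpes.
Jorunn left no surviving issue, so that branch lapses and is disregarded.
The 2/5 is divided into 3 equal shares of 2/15 among Ylva, Eirik, Njord.
Ylva predeceased; the 2/15 allotted to Ylva's branch passes to Ylva's issue by representation.
The 2/15 is divided into 3 equal shares of 2/45 among Asgeir, Vidar, Tove.
Asgeir is living and takes 2/45.
Vidar predeceased; the 2/45 allotted to Vidar's branch passes to Vidar's issue by representation.
The 2/45 is divided into 2 equal shares of 1/45 among Hakon, Hallvard.
Hakon is living and takes 1/45.
Hallvard is living and takes 1/45.
Tove is living and takes 2/45.
Eirik predeceased; the 2/15 allotted to Eirik's branch passes to Eirik's issue by representation.
The 2/15 is divided into 3 equal shares of 2/45 among Trygve, Ragna, Dagny.
Trygve is living and takes 2/45.
Ragna is living and takes 2/45.
Dagny is living and takes 2/45.
Njord predeceased; the 2/15 allotted to Njord's branch passes to Njord's issue by representation.
The 2/15 is divided into 4 equal shares of 1/30 among Magnus, Kolbein, Solveig, Frida.
Magnus is living and takes 1/30.
Kolbein is living and takes 1/30.
Solveig is living and takes 1/30.
Frida predeceased; the 1/30 allotted to Frida's branch passes to Frida's issue by representation.
The 1/30 is divided into 4 equal shares of 1/120 among Brynja, Gudrun, Sindre, Oskar.
Brynja is living and takes 1/120.
Gudrun is living and takes 1/120.
Sindre is living and takes 1/120.
Oskar is living and takes 1/120.

Asgeir 2/45; Brynja 1/120; Dagny 2/45; Gudrun 1/120; Hakon 1/45; Hallvard 1/45; Ingeborg 3/5; Kolbein 1/30; Magnus 1/30; Oskar 1/120; Ragna 2/45; Sindre 1/120; Solveig 1/30; Tove 2/45; Trygve 2/45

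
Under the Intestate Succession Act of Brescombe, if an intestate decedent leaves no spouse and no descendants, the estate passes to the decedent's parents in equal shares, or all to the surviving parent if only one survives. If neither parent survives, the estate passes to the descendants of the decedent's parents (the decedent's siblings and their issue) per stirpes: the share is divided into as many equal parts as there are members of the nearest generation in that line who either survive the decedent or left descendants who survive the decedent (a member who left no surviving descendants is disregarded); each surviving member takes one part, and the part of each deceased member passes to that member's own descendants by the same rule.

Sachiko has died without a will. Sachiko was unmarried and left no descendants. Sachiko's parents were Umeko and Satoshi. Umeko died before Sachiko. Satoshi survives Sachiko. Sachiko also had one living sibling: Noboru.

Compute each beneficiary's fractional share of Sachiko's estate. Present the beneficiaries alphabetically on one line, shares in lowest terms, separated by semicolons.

Only one parent, Satoshi, survives, so Satoshi takes the entire estate. The siblings take nothing because a surviving parent has priority.

Satoshi 1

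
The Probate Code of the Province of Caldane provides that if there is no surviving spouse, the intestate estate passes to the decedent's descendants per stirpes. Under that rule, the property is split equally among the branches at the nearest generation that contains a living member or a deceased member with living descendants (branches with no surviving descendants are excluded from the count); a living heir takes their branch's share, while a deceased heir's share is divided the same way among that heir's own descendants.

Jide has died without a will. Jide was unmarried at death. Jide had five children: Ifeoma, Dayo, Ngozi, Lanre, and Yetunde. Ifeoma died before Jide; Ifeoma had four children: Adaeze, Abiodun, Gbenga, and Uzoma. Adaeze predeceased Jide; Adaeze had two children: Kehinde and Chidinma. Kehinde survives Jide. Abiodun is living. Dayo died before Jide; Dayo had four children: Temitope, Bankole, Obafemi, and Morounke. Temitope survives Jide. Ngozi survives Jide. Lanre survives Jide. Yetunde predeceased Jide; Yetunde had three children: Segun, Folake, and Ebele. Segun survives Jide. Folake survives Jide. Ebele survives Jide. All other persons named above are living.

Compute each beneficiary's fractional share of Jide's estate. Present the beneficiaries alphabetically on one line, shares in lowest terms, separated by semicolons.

There is no surviving spouse, so the entire estate passes to Jide's descendants per stirpes.
The estate is divided into 5 equal shares of 1/5 among Ifeoma, Dayo, Ngozi, Lanre, Yetunde.
Ifeoma predeceased; the 1/5 allotted to Ifeoma's branch passes to Ifeoma's issue by representation.
The 1/5 is divided into 4 equal shares of 1/20 among Adaeze, Abiodun, Gbenga, Uzoma.
Adaeze predeceased; the 1/20 allotted to Adaeze's branch passes to Adaeze's issue by representation.
The 1/20 is divided into 2 equal shares of 1/40 among Kehinde, Chidinma.
Kehinde is living and takes 1/40.
Chidinma is living and takes 1/40.
Abiodun is living and takes 1/20.
Gbenga is living and takes 1/20.
Uzoma is living and takes 1/20.
Dayo predeceased; the 1/5 allotted to Dayo's branch passes to Dayo's issue by representation.
The 1/5 is divided into 4 equal shares of 1/20 among Temitope, Bankole, Obafemi, Morounke.
Temitope is living and takes 1/20.
Bankole is living and takes 1/20.
Obafemi is living and takes 1/20.
Morounke is living and takes 1/20.
Ngozi is living and takes 1/5.
Lanre is living and takes 1/5.
Yetunde predeceased; the 1/5 allotted to Yetunde's branch passes to Yetunde's issue by representation.
The 1/5 is divided into 3 equal shares of 1/15 among Segun, Folake, Ebele.
Segun is living and takes 1/15.
Folake is living and takes 1/15.
Ebele is living and takes 1/15.

Abiodun 1/20; Bankole 1/20; Chidinma 1/40; Ebele 1/15; Folake 1/15; Gbenga 1/20; Kehinde 1/40; Lanre 1/5; Morounke 1/20; Ngozi 1/5; Obafemi 1/20; Segun 1/15; Temitope 1/20; Uzoma 1/20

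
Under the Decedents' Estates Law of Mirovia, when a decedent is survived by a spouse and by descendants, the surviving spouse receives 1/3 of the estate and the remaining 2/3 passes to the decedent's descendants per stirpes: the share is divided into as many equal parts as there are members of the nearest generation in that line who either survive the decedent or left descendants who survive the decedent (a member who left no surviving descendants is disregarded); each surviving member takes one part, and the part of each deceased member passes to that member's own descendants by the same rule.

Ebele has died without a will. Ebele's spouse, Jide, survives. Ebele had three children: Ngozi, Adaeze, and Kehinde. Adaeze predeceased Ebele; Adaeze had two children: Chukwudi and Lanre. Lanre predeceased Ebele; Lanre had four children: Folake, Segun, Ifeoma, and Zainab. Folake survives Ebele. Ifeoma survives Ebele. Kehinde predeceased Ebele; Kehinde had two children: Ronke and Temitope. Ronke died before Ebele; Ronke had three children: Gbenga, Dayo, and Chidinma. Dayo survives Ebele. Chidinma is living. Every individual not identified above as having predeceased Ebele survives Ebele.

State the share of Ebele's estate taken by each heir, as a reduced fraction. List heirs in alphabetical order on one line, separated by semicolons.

Jide, as surviving spouse, takes 1/3.
The remaining 2/3 passes to Ebele's descendants per stirpes.
The 2/3 is divided into 3 equal shares of 2/9 among Ngozi, Adaeze, Kehinde.
Ngozi is living and takes 2/9.
Adaeze predeceased; the 2/9 allotted to Adaeze's branch passes to Adaeze's issue by representation.
The 2/9 is divided into 2 equal shares of 1/9 among Chukwudi, Lanre.
Chukwudi is living and takes 1/9.
Lanre predeceased; the 1/9 allotted to Lanre's branch passes to Lanre's issue by representation.
The 1/9 is divided into 4 equal shares of 1/36 among Folake, Segun, Ifeoma, Zainab.
Folake is living and takes 1/36.
Segun is living and takes 1/36.
Ifeoma is living and takes 1/36.
Zainab is living and takes 1/36.
Kehinde predeceased; the 2/9 allotted to Kehinde's branch passes to Kehinde's issue by representation.
The 2/9 is divided into 2 equal shares of 1/9 among Ronke, Temitope.
Ronke predeceased; the 1/9 allotted to Ronke's branch passes to Ronke's issue by representation.
The 1/9 is divided into 3 equal shares of 1/27 among Gbenga, Dayo, Chidinma.
Gbenga is living and takes 1/27.
Dayo is living and takes 1/27.
Chidinma is living and takes 1/27.
Temitope is living and takes 1/9.

Chidinma 1/27; Chukwudi 1/9; Dayo 1/27; Folake 1/36; Gbenga 1/27; Ifeoma 1/36; Jide 1/3; Ngozi 2/9; Segun 1/36; Temitope 1/9; Zainab 1/36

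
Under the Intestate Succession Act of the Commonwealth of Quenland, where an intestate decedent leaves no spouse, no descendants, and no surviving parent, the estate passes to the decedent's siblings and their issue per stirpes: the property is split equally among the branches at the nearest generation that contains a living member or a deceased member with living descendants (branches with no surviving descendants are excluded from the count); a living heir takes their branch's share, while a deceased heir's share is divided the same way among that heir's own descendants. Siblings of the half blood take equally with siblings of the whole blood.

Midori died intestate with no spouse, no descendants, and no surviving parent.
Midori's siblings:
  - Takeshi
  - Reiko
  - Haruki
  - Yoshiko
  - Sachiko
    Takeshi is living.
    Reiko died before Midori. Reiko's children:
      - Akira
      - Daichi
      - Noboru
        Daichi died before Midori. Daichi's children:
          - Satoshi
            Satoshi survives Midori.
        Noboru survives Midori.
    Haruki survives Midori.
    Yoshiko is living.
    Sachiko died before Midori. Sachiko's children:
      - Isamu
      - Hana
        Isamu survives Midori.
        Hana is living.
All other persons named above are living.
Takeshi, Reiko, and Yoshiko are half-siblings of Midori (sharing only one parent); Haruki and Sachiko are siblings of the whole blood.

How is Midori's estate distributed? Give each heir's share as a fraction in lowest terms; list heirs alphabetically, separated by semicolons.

Akira 1/15; Hana 1/10; Haruki 1/5; Isamu 1/10; Noboru 1/15; Satoshi 1/15; Takeshi 1/5; Yoshiko 1/5

No spouse, descendants, or parent survives, so the estate passes to Midori's siblings per stirpes.
Half-blood and whole-blood siblings take equally under the stated rule.
The estate is divided into 5 equal shares of 1/5 among Takeshi, Reiko, Haruki, Yoshiko, Sachiko.
Takeshi is living and takes 1/5.
Reiko predeceased; the 1/5 allotted to Reiko's branch passes to Reiko's issue by representation.
The 1/5 is divided into 3 equal shares of 1/15 among Akira, Daichi, Noboru.
Akira is living and takes 1/15.
Daichi predeceased; the 1/15 allotted to Daichi's branch passes to Daichi's issue by representation.
Satoshi is the sole taker at this level and receives the full 1/15.
Noboru is living and takes 1/15.
Haruki is living and takes 1/5.
Yoshiko is living and takes 1/5.
Sachiko predeceased; the 1/5 allotted to Sachiko's branch passes to Sachiko's issue by representation.
The 1/5 is divided into 2 equal shares of 1/10 among Isamu, Hana.
Isamu is living and takes 1/10.
Hana is living and takes 1/10.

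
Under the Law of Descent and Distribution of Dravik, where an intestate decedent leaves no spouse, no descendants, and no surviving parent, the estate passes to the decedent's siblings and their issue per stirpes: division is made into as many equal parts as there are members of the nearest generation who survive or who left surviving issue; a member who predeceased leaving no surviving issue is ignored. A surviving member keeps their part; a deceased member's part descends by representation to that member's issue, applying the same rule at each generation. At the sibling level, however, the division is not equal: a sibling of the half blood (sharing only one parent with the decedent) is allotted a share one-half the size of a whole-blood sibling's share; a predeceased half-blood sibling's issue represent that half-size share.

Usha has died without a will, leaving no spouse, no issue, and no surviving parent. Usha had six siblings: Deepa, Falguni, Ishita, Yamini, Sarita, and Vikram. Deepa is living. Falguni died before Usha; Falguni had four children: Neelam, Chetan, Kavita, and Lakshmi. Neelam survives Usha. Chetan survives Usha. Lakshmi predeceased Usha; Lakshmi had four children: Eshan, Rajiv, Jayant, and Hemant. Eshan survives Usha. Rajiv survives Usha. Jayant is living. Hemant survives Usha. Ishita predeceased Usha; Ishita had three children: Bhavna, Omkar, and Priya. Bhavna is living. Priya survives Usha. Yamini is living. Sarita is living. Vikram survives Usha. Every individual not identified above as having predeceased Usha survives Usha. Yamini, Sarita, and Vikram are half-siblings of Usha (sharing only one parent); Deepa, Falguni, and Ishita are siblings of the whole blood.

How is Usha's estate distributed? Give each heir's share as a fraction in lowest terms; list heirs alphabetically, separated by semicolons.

Bhavna 2/27; Chetan 1/18; Deepa 2/9; Eshan 1/72; Hemant 1/72; Jayant 1/72; Kavita 1/18; Neelam 1/18; Omkar 2/27; Priya 2/27; Rajiv 1/72; Sarita 1/9; Vikram 1/9; Yamini 1/9

No spouse, descendants, or parent survives, so the estate passes to Usha's siblings per stirpes.
Half-blood siblings count for one-half the weight of whole-blood siblings at the initial division.
Dividing 1 in proportion to weights (total weight 9/2): Deepa (weight 1) → 2/9; Falguni (weight 1) → 2/9; Ishita (weight 1) → 2/9; Yamini (weight 1/2) → 1/9; Sarita (weight 1/2) → 1/9; Vikram (weight 1/2) → 1/9.
Deepa is living and takes 2/9.
Falguni predeceased; the 2/9 allotted to Falguni's branch passes to Falguni's issue by representation.
The 2/9 is divided into 4 equal shares of 1/18 among Neelam, Chetan, Kavita, Lakshmi.
Neelam is living and takes 1/18.
Chetan is living and takes 1/18.
Kavita is living and takes 1/18.
Lakshmi predeceased; the 1/18 allotted to Lakshmi's branch passes to Lakshmi's issue by representation.
The 1/18 is divided into 4 equal shares of 1/72 among Eshan, Rajiv, Jayant, Hemant.
Eshan is living and takes 1/72.
Rajiv is living and takes 1/72.
Jayant is living and takes 1/72.
Hemant is living and takes 1/72.
Ishita predeceased; the 2/9 allotted to Ishita's branch passes to Ishita's issue by representation.
The 2/9 is divided into 3 equal shares of 2/27 among Bhavna, Omkar, Priya.
Bhavna is living and takes 2/27.
Omkar is living and takes 2/27.
Priya is living and takes 2/27.
Yamini is living and takes 1/9.
Sarita is living and takes 1/9.
Vikram is living and takes 1/9.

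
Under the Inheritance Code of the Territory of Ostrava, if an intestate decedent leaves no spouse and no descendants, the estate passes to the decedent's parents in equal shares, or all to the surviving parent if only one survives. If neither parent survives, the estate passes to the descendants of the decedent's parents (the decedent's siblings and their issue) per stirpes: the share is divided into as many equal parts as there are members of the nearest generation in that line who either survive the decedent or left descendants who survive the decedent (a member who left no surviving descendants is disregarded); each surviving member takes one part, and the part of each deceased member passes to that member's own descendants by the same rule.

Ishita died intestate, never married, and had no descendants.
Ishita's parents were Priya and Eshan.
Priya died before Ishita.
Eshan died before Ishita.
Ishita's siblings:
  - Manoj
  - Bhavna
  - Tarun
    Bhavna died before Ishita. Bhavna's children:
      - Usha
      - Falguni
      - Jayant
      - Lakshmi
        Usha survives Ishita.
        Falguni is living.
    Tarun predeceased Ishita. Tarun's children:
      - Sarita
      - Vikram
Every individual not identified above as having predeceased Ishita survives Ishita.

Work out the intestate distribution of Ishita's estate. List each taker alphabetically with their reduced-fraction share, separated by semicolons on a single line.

Neither parent survives and there are no descendants, so the estate passes to Ishita's siblings and their issue per stirpes.
The estate is divided into 3 equal shares of 1/3 among Manoj, Bhavna, Tarun.
Manoj is living and takes 1/3.
Bhavna predeceased; the 1/3 allotted to Bhavna's branch passes to Bhavna's issue by representation.
The 1/3 is divided into 4 equal shares of 1/12 among Usha, Falguni, Jayant, Lakshmi.
Usha is living and takes 1/12.
Falguni is living and takes 1/12.
Jayant is living and takes 1/12.
Lakshmi is living and takes 1/12.
Tarun predeceased; the 1/3 allotted to Tarun's branch passes to Tarun's issue by representation.
The 1/3 is divided into 2 equal shares of 1/6 among Sarita, Vikram.
Sarita is living and takes 1/6.
Vikram is living and takes 1/6.

Falguni 1/12; Jayant 1/12; Lakshmi 1/12; Manoj 1/3; Sarita 1/6; Usha 1/12; Vikram 1/6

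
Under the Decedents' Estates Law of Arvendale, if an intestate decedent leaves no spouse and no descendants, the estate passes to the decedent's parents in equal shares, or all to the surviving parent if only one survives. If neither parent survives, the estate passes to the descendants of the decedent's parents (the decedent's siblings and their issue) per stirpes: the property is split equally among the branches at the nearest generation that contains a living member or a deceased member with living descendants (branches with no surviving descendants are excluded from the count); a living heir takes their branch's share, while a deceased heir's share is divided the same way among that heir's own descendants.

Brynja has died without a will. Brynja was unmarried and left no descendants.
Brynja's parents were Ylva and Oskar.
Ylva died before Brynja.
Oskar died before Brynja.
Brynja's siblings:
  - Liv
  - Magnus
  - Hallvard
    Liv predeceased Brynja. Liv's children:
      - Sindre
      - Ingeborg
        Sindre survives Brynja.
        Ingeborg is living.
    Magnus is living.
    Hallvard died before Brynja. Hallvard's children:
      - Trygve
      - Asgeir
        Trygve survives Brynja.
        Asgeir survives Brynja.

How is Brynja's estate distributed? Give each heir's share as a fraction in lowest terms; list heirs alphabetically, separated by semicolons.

Neither parent survives and there are no descendants, so the estate passes to Brynja's siblings and their issue per stirpes.
The estate is divided into 3 equal shares of 1/3 among Liv, Magnus, Hallvard.
Liv predeceased; the 1/3 allotted to Liv's branch passes to Liv's issue by representation.
The 1/3 is divided into 2 equal shares of 1/6 among Sindre, Ingeborg.
Sindre is living and takes 1/6.
Ingeborg is living and takes 1/6.
Magnus is living and takes 1/3.
Hallvard predeceased; the 1/3 allotted to Hallvard's branch passes to Hallvard's issue by representation.
The 1/3 is divided into 2 equal shares of 1/6 among Trygve, Asgeir.
Trygve is living and takes 1/6.
Asgeir is living and takes 1/6.

Asgeir 1/6; Ingeborg 1/6; Magnus 1/3; Sindre 1/6; Trygve 1/6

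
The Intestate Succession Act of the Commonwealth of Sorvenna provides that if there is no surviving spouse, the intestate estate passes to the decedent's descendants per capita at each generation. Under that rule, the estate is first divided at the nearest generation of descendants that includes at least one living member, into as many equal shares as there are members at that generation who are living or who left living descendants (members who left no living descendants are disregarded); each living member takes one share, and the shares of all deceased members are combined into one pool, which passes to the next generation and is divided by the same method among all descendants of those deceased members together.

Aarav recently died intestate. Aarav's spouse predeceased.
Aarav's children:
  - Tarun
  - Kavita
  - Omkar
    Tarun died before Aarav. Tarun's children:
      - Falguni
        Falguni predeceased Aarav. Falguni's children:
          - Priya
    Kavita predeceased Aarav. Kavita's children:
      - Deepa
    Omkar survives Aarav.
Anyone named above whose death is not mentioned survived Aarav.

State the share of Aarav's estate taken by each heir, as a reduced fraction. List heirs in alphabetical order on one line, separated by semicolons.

Deepa 1/3; Omkar 1/3; Priya 1/3

There is no surviving spouse, so the entire estate passes to Aarav's descendants per capita at each generation.
At generation 1 (Tarun, Kavita, Omkar) there are 3 shares of (1)/3 = 1/3 each.
Living: Omkar — each takes 1/3.
Deceased: Tarun and Kavita. Their combined 2/3 is pooled and carried to generation 2.
At generation 2 (Falguni, Deepa) there are 2 shares of (2/3)/2 = 1/3 each.
Living: Deepa — each takes 1/3.
Deceased: Falguni. That 1/3 share is carried to generation 3.
At generation 3 (Priya) there are 1 shares of (1/3)/1 = 1/3 each.
Living: Priya — each takes 1/3.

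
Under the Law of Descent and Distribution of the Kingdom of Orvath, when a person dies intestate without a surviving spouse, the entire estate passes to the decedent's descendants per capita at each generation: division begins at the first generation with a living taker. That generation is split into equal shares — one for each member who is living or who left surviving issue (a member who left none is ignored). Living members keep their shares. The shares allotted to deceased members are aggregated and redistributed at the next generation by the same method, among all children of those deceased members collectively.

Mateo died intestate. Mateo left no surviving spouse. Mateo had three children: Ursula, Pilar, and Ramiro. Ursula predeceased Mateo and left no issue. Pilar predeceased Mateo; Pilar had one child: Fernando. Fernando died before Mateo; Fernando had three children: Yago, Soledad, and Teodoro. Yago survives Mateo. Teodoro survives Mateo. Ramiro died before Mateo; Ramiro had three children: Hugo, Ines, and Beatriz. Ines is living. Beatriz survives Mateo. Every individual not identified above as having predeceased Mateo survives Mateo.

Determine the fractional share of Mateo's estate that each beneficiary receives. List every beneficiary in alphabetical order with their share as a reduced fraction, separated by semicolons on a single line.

Beatriz 1/4; Hugo 1/4; Ines 1/4; Soledad 1/12; Teodoro 1/12; Yago 1/12

There is no surviving spouse, so the entire estate passes to Mateo's descendants per capita at each generation.
No one at generation 1 (Pilar, Ramiro) is living; moving to the next generation.
At generation 2 (Fernando, Hugo, Ines, Beatriz) there are 4 shares of (1)/4 = 1/4 each.
Living: Hugo, Ines, and Beatriz — each takes 1/4.
Deceased: Fernando. That 1/4 share is carried to generation 3.
At generation 3 (Yago, Soledad, Teodoro) there are 3 shares of (1/4)/3 = 1/12 each.
Living: Yago, Soledad, and Teodoro — each takes 1/12.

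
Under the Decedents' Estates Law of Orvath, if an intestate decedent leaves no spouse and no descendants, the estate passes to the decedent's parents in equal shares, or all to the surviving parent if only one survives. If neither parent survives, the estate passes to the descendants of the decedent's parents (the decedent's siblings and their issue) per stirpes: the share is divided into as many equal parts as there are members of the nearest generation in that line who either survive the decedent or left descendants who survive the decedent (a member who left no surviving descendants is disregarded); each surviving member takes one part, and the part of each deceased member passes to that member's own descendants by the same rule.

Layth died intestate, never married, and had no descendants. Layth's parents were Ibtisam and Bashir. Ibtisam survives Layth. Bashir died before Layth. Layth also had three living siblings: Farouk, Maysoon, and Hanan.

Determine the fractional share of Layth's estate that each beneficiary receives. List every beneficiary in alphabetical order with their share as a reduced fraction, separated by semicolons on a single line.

Ibtisam 1

Only one parent, Ibtisam, survives, so Ibtisam takes the entire estate. The siblings take nothing because a surviving parent has priority.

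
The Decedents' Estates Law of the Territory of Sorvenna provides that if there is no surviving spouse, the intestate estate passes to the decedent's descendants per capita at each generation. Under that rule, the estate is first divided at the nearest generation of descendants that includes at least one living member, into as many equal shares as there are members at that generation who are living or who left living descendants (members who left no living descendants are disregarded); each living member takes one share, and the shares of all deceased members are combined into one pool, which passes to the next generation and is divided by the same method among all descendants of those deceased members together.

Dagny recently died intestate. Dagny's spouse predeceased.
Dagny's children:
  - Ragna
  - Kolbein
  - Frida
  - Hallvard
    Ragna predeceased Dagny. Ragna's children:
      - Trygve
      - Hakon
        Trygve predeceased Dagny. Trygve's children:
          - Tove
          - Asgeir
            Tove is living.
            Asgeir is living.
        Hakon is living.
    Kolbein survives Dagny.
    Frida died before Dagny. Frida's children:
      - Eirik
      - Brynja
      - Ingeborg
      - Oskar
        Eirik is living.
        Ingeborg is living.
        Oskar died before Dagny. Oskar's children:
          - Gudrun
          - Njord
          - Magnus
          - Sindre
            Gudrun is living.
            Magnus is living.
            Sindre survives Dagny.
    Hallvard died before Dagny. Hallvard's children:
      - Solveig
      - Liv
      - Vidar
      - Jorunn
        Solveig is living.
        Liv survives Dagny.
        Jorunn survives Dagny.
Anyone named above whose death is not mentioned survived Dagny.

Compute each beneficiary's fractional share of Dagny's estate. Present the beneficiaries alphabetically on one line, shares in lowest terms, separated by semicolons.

Asgeir 1/40; Brynja 3/40; Eirik 3/40; Gudrun 1/40; Hakon 3/40; Ingeborg 3/40; Jorunn 3/40; Kolbein 1/4; Liv 3/40; Magnus 1/40; Njord 1/40; Sindre 1/40; Solveig 3/40; Tove 1/40; Vidar 3/40

There is no surviving spouse, so the entire estate passes to Dagny's descendants per capita at each generation.
At generation 1 (Ragna, Kolbein, Frida, Hallvard) there are 4 shares of (1)/4 = 1/4 each.
Living: Kolbein — each takes 1/4.
Deceased: Ragna, Frida, and Hallvard. Their combined 3/4 is pooled and carried to generation 2.
At generation 2 (Trygve, Hakon, Eirik, Brynja, Ingeborg, Oskar, Solveig, Liv, Vidar, Jorunn) there are 10 shares of (3/4)/10 = 3/40 each.
Living: Hakon, Eirik, Brynja, Ingeborg, Solveig, Liv, Vidar, and Jorunn — each takes 3/40.
Deceased: Trygve and Oskar. Their combined 3/20 is pooled and carried to generation 3.
At generation 3 (Tove, Asgeir, Gudrun, Njord, Magnus, Sindre) there are 6 shares of (3/20)/6 = 1/40 each.
Living: Tove, Asgeir, Gudrun, Njord, Magnus, and Sindre — each takes 1/40.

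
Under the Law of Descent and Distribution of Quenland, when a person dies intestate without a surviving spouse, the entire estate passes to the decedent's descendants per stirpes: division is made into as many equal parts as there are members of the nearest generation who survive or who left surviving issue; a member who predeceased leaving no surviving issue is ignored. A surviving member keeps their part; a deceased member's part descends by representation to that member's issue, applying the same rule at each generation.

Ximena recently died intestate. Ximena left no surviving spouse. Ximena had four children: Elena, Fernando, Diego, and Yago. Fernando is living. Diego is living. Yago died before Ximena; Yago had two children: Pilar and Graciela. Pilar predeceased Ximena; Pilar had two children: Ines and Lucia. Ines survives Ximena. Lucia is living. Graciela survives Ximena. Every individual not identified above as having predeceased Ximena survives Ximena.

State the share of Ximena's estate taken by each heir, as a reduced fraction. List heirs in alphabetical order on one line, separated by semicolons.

Diego 1/4; Elena 1/4; Fernando 1/4; Graciela 1/8; Ines 1/16; Lucia 1/16

There is no surviving spouse, so the entire estate passes to Ximena's descendants per stirpes.
The estate is divided into 4 equal shares of 1/4 among Elena, Fernando, Diego, Yago.
Elena is living and takes 1/4.
Fernando is living and takes 1/4.
Diego is living and takes 1/4.
Yago predeceased; the 1/4 allotted to Yago's branch passes to Yago's issue by representation.
The 1/4 is divided into 2 equal shares of 1/8 among Pilar, Graciela.
Pilar predeceased; the 1/8 allotted to Pilar's branch passes to Pilar's issue by representation.
The 1/8 is divided into 2 equal shares of 1/16 among Ines, Lucia.
Ines is living and takes 1/16.
Lucia is living and takes 1/16.
Graciela is living and takes 1/8.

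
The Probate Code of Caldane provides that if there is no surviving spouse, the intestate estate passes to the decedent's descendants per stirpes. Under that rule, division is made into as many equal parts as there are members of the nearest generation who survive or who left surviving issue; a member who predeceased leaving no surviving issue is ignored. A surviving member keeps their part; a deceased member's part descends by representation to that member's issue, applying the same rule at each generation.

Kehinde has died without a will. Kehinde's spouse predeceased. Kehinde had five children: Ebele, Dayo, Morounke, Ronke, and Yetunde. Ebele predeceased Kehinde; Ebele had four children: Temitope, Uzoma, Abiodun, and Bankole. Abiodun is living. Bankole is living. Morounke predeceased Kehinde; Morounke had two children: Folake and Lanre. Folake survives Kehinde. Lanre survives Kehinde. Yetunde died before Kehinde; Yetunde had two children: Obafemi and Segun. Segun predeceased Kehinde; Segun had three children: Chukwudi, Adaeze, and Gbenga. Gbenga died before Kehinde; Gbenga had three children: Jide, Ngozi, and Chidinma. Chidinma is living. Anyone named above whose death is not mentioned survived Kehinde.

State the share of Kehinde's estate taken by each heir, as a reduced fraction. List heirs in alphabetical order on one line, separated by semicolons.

There is no surviving spouse, so the entire estate passes to Kehinde's descendants per stirpes.
The estate is divided into 5 equal shares of 1/5 among Ebele, Dayo, Morounke, Ronke, Yetunde.
Ebele predeceased; the 1/5 allotted to Ebele's branch passes to Ebele's issue by representation.
The 1/5 is divided into 4 equal shares of 1/20 among Temitope, Uzoma, Abiodun, Bankole.
Temitope is living and takes 1/20.
Uzoma is living and takes 1/20.
Abiodun is living and takes 1/20.
Bankole is living and takes 1/20.
Dayo is living and takes 1/5.
Morounke predeceased; the 1/5 allotted to Morounke's branch passes to Morounke's issue by representation.
The 1/5 is divided into 2 equal shares of 1/10 among Folake, Lanre.
Folake is living and takes 1/10.
Lanre is living and takes 1/10.
Ronke is living and takes 1/5.
Yetunde predeceased; the 1/5 allotted to Yetunde's branch passes to Yetunde's issue by representation.
The 1/5 is divided into 2 equal shares of 1/10 among Obafemi, Segun.
Obafemi is living and takes 1/10.
Segun predeceased; the 1/10 allotted to Segun's branch passes to Segun's issue by representation.
The 1/10 is divided into 3 equal shares of 1/30 among Chukwudi, Adaeze, Gbenga.
Chukwudi is living and takes 1/30.
Adaeze is living and takes 1/30.
Gbenga predeceased; the 1/30 allotted to Gbenga's branch passes to Gbenga's issue by representation.
The 1/30 is divided into 3 equal shares of 1/90 among Jide, Ngozi, Chidinma.
Jide is living and takes 1/90.
Ngozi is living and takes 1/90.
Chidinma is living and takes 1/90.

Abiodun 1/20; Adaeze 1/30; Bankole 1/20; Chidinma 1/90; Chukwudi 1/30; Dayo 1/5; Folake 1/10; Jide 1/90; Lanre 1/10; Ngozi 1/90; Obafemi 1/10; Ronke 1/5; Temitope 1/20; Uzoma 1/20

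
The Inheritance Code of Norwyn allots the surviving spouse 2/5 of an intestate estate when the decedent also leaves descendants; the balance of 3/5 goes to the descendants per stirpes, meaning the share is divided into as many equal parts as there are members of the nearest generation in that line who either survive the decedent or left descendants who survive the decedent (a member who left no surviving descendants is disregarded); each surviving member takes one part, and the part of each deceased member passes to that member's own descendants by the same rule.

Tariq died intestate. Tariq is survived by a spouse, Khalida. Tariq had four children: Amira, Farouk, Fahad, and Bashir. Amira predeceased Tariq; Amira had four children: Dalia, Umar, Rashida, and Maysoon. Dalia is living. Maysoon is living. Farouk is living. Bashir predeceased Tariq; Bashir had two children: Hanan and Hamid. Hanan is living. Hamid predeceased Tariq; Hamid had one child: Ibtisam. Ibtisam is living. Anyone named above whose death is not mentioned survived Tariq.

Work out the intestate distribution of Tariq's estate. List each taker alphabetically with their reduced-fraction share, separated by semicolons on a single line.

Dalia 3/80; Fahad 3/20; Farouk 3/20; Hanan 3/40; Ibtisam 3/40; Khalida 2/5; Maysoon 3/80; Rashida 3/80; Umar 3/80

Khalida, as surviving spouse, takes 2/5.
The remaining 3/5 passes to Tariq's descendants per stirpes.
The 3/5 is divided into 4 equal shares of 3/20 among Amira, Farouk, Fahad, Bashir.
Amira predeceased; the 3/20 allotted to Amira's branch passes to Amira's issue by representation.
The 3/20 is divided into 4 equal shares of 3/80 among Dalia, Umar, Rashida, Maysoon.
Dalia is living and takes 3/80.
Umar is living and takes 3/80.
Rashida is living and takes 3/80.
Maysoon is living and takes 3/80.
Farouk is living and takes 3/20.
Fahad is living and takes 3/20.
Bashir predeceased; the 3/20 allotted to Bashir's branch passes to Bashir's issue by representation.
The 3/20 is divided into 2 equal shares of 3/40 among Hanan, Hamid.
Hanan is living and takes 3/40.
Hamid predeceased; the 3/40 allotted to Hamid's branch passes to Hamid's issue by representation.
Ibtisam is the sole taker at this level and receives the full 3/40.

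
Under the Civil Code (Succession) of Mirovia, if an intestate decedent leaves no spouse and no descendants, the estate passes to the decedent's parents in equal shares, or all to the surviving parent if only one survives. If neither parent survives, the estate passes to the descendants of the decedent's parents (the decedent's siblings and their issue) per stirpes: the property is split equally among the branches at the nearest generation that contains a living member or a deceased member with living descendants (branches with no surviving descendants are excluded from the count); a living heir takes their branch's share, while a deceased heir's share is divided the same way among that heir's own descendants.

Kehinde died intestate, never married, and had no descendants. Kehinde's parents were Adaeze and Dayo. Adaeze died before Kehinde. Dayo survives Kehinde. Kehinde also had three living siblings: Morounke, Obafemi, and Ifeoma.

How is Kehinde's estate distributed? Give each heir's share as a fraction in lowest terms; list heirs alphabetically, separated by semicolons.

Dayo 1

Only one parent, Dayo, survives, so Dayo takes the entire estate. The siblings take nothing because a surviving parent has priority.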